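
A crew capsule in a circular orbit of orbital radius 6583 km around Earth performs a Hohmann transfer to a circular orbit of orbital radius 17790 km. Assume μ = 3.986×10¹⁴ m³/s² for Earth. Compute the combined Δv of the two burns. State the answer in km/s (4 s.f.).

r₁ = 6583 km = 6.583×10⁶ m.
r₂ = 17790 km = 1.779×10⁷ m.
Transfer ellipse a_t = (r₁ + r₂)/2 = 1.219×10⁷ m.
At r₁: circular v_c1 = √(μ/r₁) = 7781 m/s; transfer-perigee v_p = √[μ(2/r₁ − 1/a_t)] = 9402 m/s.
Δv₁ = v_p − v_c1 = 1620 m/s.
At r₂: circular v_c2 = √(μ/r₂) = 4733 m/s; transfer-apogee v_a = √[μ(2/r₂ − 1/a_t)] = 3479 m/s.
Δv₂ = v_c2 − v_a = 1254 m/s.
Total Δv = Δv₁ + Δv₂ = 2875 m/s = 2.875 km/s.

Δv_total ≈ 2.875 km/s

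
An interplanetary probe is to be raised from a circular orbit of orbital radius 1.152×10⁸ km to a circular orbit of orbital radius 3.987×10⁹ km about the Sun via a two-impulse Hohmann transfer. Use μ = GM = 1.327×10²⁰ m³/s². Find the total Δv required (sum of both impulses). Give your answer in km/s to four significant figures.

r₁ = 1.152×10⁸ km = 1.152×10¹¹ m.
r₂ = 3.987×10⁹ km = 3.987×10¹² m.
Transfer ellipse a_t = (r₁ + r₂)/2 = 2.051×10¹² m.
At r₁: circular v_c1 = √(μ/r₁) = 33940 m/s; transfer-perihelion v_p = √[μ(2/r₁ − 1/a_t)] = 47320 m/s.
Δv₁ = v_p − v_c1 = 13380 m/s.
At r₂: circular v_c2 = √(μ/r₂) = 5769 m/s; transfer-aphelion v_a = √[μ(2/r₂ − 1/a_t)] = 1367 m/s.
Δv₂ = v_c2 − v_a = 4402 m/s.
Total Δv = Δv₁ + Δv₂ = 17780 m/s = 17.78 km/s.

Δv_total ≈ 17.78 km/s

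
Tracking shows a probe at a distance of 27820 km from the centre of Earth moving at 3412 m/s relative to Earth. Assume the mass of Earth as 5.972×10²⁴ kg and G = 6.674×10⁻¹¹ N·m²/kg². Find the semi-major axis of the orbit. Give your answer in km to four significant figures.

μ = GM = 6.674×10⁻¹¹ × 5.972×10²⁴ = 3.986×10¹⁴ m³/s².
r = 2.782×10⁷ m.
Vis-viva rearranged: 1/a = 2/r − v²/μ = 7.189×10⁻⁸ − 2.921×10⁻⁸ = 4.268×10⁻⁸ m⁻¹.
a = 2.343×10⁷ m = 23429 km.

a ≈ 23430 km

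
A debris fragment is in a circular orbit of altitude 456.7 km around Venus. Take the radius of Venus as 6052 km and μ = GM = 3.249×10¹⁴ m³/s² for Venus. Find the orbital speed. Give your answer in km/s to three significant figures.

v ≈ 7.07 km/s

r = 6052 + 456.7 = 6508.7 km = 6.5087×10⁶ m.
For a circular orbit v = √(μ/r) = √(3.249×10¹⁴ / 6.509×10⁶) = √(4.992×10⁷) = 7065 m/s.
That is 7.065 km/s.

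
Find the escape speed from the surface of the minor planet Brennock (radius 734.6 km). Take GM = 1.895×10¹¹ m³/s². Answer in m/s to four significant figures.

r = R = 7.346×10⁵ m.
Escape speed v_esc = √(2μ/r) = √(2 × 1.895×10¹¹ / 7.346×10⁵) = √(5.159×10⁵) = 718.3 m/s.

v_esc ≈ 718.3 m/s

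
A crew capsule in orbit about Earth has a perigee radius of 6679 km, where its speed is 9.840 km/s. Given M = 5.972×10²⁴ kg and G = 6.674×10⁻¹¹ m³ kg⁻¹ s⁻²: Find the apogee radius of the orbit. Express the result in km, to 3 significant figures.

μ = GM = 6.674×10⁻¹¹ × 5.972×10²⁴ = 3.986×10¹⁴ m³/s².
r_p = 6.679×10⁶ m.
Specific energy ε = v²/2 − μ/r = -1.126×10⁷ J/kg, so a = −μ/(2ε) = 1.769×10⁷ m.
The apsides satisfy r_p + r_a = 2a, so the apogee radius is 2a − r_p = 2.871×10⁷ m = 28710 km.

apogee radius ≈ 28700 km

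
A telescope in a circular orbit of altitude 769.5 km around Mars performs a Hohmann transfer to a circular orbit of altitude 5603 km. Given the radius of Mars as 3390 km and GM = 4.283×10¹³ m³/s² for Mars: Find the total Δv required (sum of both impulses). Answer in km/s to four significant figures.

Δv_total ≈ 0.9903 km/s

r₁ = 3390 + 769.5 = 4159.5 km = 4.1595×10⁶ m.
r₂ = 3390 + 5603 = 8993.0 km = 8.9930×10⁶ m.
Transfer ellipse a_t = (r₁ + r₂)/2 = 6.576×10⁶ m.
At r₁: circular v_c1 = √(μ/r₁) = 3209 m/s; transfer-periapsis v_p = √[μ(2/r₁ − 1/a_t)] = 3752 m/s.
Δv₁ = v_p − v_c1 = 543.6 m/s.
At r₂: circular v_c2 = √(μ/r₂) = 2182 m/s; transfer-apoapsis v_a = √[μ(2/r₂ − 1/a_t)] = 1736 m/s.
Δv₂ = v_c2 − v_a = 446.7 m/s.
Total Δv = Δv₁ + Δv₂ = 990.3 m/s = 0.9903 km/s.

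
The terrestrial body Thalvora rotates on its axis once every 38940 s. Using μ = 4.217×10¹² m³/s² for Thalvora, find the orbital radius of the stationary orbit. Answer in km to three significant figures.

A synchronous orbit has period T, so by Kepler's third law a = (μT²/4π²)^(1/3).
μT²/4π² = 4.217×10¹² × (3.894×10⁴)² / 39.48 = 1.620×10²⁰ m³.
a = 5.451×10⁶ m = 5451.0 km.

r_sync ≈ 5450 km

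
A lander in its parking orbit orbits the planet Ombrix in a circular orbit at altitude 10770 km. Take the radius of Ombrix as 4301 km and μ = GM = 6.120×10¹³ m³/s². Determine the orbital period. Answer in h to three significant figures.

T ≈ 13.1 h

r = 4301 + 10770 = 15071 km = 1.5071×10⁷ m.
Kepler's third law: T = 2π√(r³/μ) = 2π√((1.507×10⁷)³ / 6.120×10¹³).
r³/μ = 5.593×10⁷ s², so T = 2π × 7.479×10³ = 4.699×10⁴ s.
Converting: 4.699×10⁴ s ÷ 3600 = 13.05 h.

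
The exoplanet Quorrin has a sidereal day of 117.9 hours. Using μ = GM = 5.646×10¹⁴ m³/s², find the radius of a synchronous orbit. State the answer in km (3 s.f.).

T = 117.9 hours = 4.244×10⁵ s.
A synchronous orbit has period T, so by Kepler's third law a = (μT²/4π²)^(1/3).
μT²/4π² = 5.646×10¹⁴ × (4.244×10⁵)² / 39.48 = 2.576×10²⁴ m³.
a = 1.371×10⁸ m = 1.3709×10⁵ km.

r_sync ≈ 1.37×10⁵ km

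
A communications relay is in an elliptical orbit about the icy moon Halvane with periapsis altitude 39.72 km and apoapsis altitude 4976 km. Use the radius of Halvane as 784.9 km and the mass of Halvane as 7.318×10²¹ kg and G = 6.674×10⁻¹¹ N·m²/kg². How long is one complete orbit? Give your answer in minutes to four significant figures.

T ≈ 895.3 minutes

μ = GM = 6.674×10⁻¹¹ × 7.318×10²¹ = 4.884×10¹¹ m³/s².
r_p = 784.9 + 39.72 = 824.62 km = 8.2462×10⁵ m.
r_a = 784.9 + 4976 = 5760.9 km = 5.7609×10⁶ m.
Semi-major axis a = (r_p + r_a)/2 = (824.62 + 5760.9)/2 = 3292.8 km = 3.293×10⁶ m.
By Kepler's third law T = 2π√(a³/μ) = 2π × 8.550×10³ = 5.372×10⁴ s.
= 895.3 minutes.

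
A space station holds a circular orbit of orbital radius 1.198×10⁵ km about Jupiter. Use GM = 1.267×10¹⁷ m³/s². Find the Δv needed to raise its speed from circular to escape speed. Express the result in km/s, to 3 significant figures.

Δv ≈ 13.5 km/s

r = 1.198×10⁵ km = 1.198×10⁸ m.
Circular speed v_c = √(μ/r) = 32520 m/s.
Escape speed v_esc = √(2μ/r) = √2 × v_c = 45990 m/s.
Δv = v_esc − v_c = 13470 m/s = 13.47 km/s.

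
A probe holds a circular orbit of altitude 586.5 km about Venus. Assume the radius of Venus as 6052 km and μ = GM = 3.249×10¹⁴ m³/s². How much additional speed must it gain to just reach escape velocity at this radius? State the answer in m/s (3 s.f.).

r = 6052 + 586.5 = 6638.5 km = 6.6385×10⁶ m.
Circular speed v_c = √(μ/r) = 6996 m/s.
Escape speed v_esc = √(2μ/r) = √2 × v_c = 9894 m/s.
Δv = v_esc − v_c = 2898 m/s.

Δv ≈ 2900 m/s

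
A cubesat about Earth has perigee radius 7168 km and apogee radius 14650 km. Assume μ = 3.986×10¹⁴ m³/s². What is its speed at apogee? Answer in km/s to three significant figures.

Semi-major axis a = (r_p + r_a)/2 = 10909 km = 1.091×10⁷ m.
Vis-viva: v² = μ(2/r − 1/a) = 3.986×10¹⁴ × (1.365×10⁻⁷ − 9.167×10⁻⁸) = 1.788×10⁷ m²/s².
v = 4228 m/s = 4.228 km/s.

v ≈ 4.23 km/s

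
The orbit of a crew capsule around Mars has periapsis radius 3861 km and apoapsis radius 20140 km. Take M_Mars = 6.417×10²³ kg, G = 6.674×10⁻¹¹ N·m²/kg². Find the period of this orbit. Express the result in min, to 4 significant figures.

μ = GM = 6.674×10⁻¹¹ × 6.417×10²³ = 4.283×10¹³ m³/s².
Semi-major axis a = (r_p + r_a)/2 = (3861.0 + 20140)/2 = 12000 km = 1.200×10⁷ m.
By Kepler's third law T = 2π√(a³/μ) = 2π × 6.352×10³ = 3.991×10⁴ s.
= 665.2 min.

T ≈ 665.2 min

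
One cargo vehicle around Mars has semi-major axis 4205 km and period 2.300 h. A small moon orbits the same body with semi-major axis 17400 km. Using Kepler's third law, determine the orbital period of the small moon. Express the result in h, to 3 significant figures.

T₂ ≈ 19.4 h

Kepler's third law: T² ∝ a³, so T₂ = T₁ (a₂/a₁)^(3/2).
a₂/a₁ = 4.138, (a₂/a₁)^(3/2) = 8.417.
T₂ = 2.300 × 8.417 = 19.36 h.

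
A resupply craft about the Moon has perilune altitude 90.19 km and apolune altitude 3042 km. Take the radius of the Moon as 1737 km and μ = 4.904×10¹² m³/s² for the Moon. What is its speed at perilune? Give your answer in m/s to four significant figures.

r_p = 1737 + 90.19 = 1827.2 km = 1.8272×10⁶ m.
r_a = 1737 + 3042 = 4779.0 km = 4.7790×10⁶ m.
Semi-major axis a = (r_p + r_a)/2 = 3303.1 km = 3.303×10⁶ m.
Vis-viva: v² = μ(2/r − 1/a) = 4.904×10¹² × (1.095×10⁻⁶ − 3.027×10⁻⁷) = 3.883×10⁶ m²/s².
v = 1971 m/s.

v ≈ 1971 m/s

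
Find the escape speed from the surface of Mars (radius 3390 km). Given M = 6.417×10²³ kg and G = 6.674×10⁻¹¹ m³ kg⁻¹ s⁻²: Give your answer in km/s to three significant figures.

μ = GM = 6.674×10⁻¹¹ × 6.417×10²³ = 4.283×10¹³ m³/s².
r = R = 3.390×10⁶ m.
Escape speed v_esc = √(2μ/r) = √(2 × 4.283×10¹³ / 3.390×10⁶) = √(2.527×10⁷) = 5027 m/s.
= 5.027 km/s.

v_esc ≈ 5.03 km/s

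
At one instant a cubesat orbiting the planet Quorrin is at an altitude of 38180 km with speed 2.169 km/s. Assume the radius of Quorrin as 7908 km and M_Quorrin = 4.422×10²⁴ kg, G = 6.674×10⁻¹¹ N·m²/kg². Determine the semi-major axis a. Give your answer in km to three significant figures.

μ = GM = 6.674×10⁻¹¹ × 4.422×10²⁴ = 2.951×10¹⁴ m³/s².
r = 7908 + 38180 = 46088 km = 4.609×10⁷ m.
Specific orbital energy ε = v²/2 − μ/r = (2169)²/2 − 2.951×10¹⁴/4.609×10⁷ = -4.051×10⁶ J/kg.
Since ε = −μ/(2a), a = −μ/(2ε) = 3.642×10⁷ m = 36424 km.

a ≈ 36400 km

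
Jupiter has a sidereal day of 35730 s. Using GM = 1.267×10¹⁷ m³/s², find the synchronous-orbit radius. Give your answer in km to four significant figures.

A synchronous orbit has period T, so by Kepler's third law a = (μT²/4π²)^(1/3).
μT²/4π² = 1.267×10¹⁷ × (3.573×10⁴)² / 39.48 = 4.097×10²⁴ m³.
a = 1.600×10⁸ m = 1.6002×10⁵ km.

r_sync ≈ 1.600×10⁵ km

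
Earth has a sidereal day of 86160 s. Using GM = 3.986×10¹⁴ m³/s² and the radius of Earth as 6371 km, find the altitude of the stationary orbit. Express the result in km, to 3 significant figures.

h_sync ≈ 35800 km

A synchronous orbit has period T, so by Kepler's third law a = (μT²/4π²)^(1/3).
μT²/4π² = 3.986×10¹⁴ × (8.616×10⁴)² / 39.48 = 7.495×10²² m³.
a = 4.216×10⁷ m = 42163 km.
Altitude h = a − R = 42163 − 6371 = 35792 km.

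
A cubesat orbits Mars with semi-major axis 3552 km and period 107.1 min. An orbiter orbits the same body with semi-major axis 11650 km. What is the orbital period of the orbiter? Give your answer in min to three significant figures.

Kepler's third law: T² ∝ a³, so T₂ = T₁ (a₂/a₁)^(3/2).
a₂/a₁ = 3.280, (a₂/a₁)^(3/2) = 5.940.
T₂ = 107.1 × 5.940 = 636.2 min.

T₂ ≈ 636 min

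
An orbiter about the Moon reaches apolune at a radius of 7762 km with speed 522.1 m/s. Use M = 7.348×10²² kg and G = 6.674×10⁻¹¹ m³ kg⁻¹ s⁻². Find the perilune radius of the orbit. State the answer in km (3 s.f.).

μ = GM = 6.674×10⁻¹¹ × 7.348×10²² = 4.904×10¹² m³/s².
r_a = 7.762×10⁶ m.
Specific energy ε = v²/2 − μ/r = -4.955×10⁵ J/kg, so a = −μ/(2ε) = 4.949×10⁶ m.
The apsides satisfy r_p + r_a = 2a, so the perilune radius is 2a − r_a = 2.135×10⁶ m = 2135.0 km.

perilune radius ≈ 2140 km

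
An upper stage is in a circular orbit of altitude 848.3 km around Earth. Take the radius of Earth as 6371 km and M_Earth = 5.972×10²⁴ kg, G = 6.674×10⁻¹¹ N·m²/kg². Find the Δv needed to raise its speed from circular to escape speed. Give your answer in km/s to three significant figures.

μ = GM = 6.674×10⁻¹¹ × 5.972×10²⁴ = 3.986×10¹⁴ m³/s².
r = 6371 + 848.3 = 7219.3 km = 7.2193×10⁶ m.
Circular speed v_c = √(μ/r) = 7430 m/s.
Escape speed v_esc = √(2μ/r) = √2 × v_c = 10510 m/s.
Δv = v_esc − v_c = 3078 m/s = 3.078 km/s.

Δv ≈ 3.08 km/s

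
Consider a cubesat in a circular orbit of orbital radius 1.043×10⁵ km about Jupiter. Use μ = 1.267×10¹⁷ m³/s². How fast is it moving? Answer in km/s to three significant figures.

r = 1.043×10⁵ km = 1.043×10⁸ m.
For a circular orbit v = √(μ/r) = √(1.267×10¹⁷ / 1.043×10⁸) = √(1.215×10⁹) = 34850 m/s.
That is 34.85 km/s.

v ≈ 34.9 km/s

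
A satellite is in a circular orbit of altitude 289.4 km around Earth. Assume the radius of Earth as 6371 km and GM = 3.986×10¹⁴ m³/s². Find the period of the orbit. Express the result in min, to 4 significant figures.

r = 6371 + 289.4 = 6660.4 km = 6.6604×10⁶ m.
Kepler's third law: T = 2π√(r³/μ) = 2π√((6.660×10⁶)³ / 3.986×10¹⁴).
r³/μ = 7.412×10⁵ s², so T = 2π × 8.610×10² = 5.410×10³ s.
Converting: 5.410×10³ s ÷ 60.00 = 90.16 min.

T ≈ 90.16 min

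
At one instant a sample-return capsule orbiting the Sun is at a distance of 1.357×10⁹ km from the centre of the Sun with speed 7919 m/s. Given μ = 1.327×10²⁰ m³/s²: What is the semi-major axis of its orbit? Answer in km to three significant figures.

a ≈ 9.99×10⁸ km

r = 1.357×10¹² m.
Vis-viva rearranged: 1/a = 2/r − v²/μ = 1.474×10⁻¹² − 4.726×10⁻¹³ = 1.001×10⁻¹² m⁻¹.
a = 9.987×10¹¹ m = 9.9874×10⁸ km.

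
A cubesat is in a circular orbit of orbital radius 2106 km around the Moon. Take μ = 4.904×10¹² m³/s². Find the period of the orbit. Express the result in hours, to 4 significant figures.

r = 2106 km = 2.106×10⁶ m.
Kepler's third law: T = 2π√(r³/μ) = 2π√((2.106×10⁶)³ / 4.904×10¹²).
r³/μ = 1.905×10⁶ s², so T = 2π × 1.380×10³ = 8.671×10³ s.
Converting: 8.671×10³ s ÷ 3600 = 2.409 hours.

T ≈ 2.409 hours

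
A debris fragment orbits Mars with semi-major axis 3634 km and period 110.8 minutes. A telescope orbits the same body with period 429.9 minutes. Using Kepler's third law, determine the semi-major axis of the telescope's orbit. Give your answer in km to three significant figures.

a₂ ≈ 8970 km

Kepler's third law: a³ ∝ T², so a₂ = a₁ (T₂/T₁)^(2/3).
T₂/T₁ = 3.880, (T₂/T₁)^(2/3) = 2.469.
a₂ = 3634 × 2.469 = 8973 km.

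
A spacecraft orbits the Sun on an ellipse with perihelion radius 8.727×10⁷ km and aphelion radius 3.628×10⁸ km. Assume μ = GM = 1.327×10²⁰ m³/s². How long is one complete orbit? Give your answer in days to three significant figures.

T ≈ 674 days

Semi-major axis a = (r_p + r_a)/2 = (8.7270×10⁷ + 3.6280×10⁸)/2 = 2.2504×10⁸ km = 2.250×10¹¹ m.
By Kepler's third law T = 2π√(a³/μ) = 2π × 9.267×10⁶ = 5.823×10⁷ s.
= 673.9 days.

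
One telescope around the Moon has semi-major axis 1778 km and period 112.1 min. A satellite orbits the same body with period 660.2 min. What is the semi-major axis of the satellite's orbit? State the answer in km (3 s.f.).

a₂ ≈ 5800 km

Kepler's third law: a³ ∝ T², so a₂ = a₁ (T₂/T₁)^(2/3).
T₂/T₁ = 5.889, (T₂/T₁)^(2/3) = 3.261.
a₂ = 1778 × 3.261 = 5798 km.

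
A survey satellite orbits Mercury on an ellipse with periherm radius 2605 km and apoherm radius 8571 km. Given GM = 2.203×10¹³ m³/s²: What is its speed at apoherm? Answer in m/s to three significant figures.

Semi-major axis a = (r_p + r_a)/2 = 5588.0 km = 5.588×10⁶ m.
Vis-viva: v² = μ(2/r − 1/a) = 2.203×10¹³ × (2.333×10⁻⁷ − 1.790×10⁻⁷) = 1.198×10⁶ m²/s².
v = 1095 m/s.

v ≈ 1090 m/s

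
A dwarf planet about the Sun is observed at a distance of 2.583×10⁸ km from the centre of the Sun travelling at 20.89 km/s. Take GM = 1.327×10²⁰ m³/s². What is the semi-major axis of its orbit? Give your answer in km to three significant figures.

r = 2.583×10¹¹ m.
Vis-viva rearranged: 1/a = 2/r − v²/μ = 7.743×10⁻¹² − 3.289×10⁻¹² = 4.454×10⁻¹² m⁻¹.
a = 2.245×10¹¹ m = 2.2450×10⁸ km.

a ≈ 2.24×10⁸ km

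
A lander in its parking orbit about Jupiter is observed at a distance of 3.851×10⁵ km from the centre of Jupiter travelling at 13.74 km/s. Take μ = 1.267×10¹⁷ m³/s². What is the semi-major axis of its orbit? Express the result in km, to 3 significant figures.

r = 3.851×10⁸ m.
Vis-viva rearranged: 1/a = 2/r − v²/μ = 5.193×10⁻⁹ − 1.490×10⁻⁹ = 3.703×10⁻⁹ m⁻¹.
a = 2.700×10⁸ m = 2.7002×10⁵ km.

a ≈ 2.70×10⁵ km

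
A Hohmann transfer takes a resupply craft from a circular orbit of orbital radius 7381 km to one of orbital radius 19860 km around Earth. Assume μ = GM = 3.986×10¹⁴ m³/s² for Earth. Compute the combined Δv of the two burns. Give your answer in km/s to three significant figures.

r₁ = 7381 km = 7.381×10⁶ m.
r₂ = 19860 km = 1.986×10⁷ m.
Transfer ellipse a_t = (r₁ + r₂)/2 = 1.362×10⁷ m.
At r₁: circular v_c1 = √(μ/r₁) = 7349 m/s; transfer-perigee v_p = √[μ(2/r₁ − 1/a_t)] = 8874 m/s.
Δv₁ = v_p − v_c1 = 1525 m/s.
At r₂: circular v_c2 = √(μ/r₂) = 4480 m/s; transfer-apogee v_a = √[μ(2/r₂ − 1/a_t)] = 3298 m/s.
Δv₂ = v_c2 − v_a = 1182 m/s.
Total Δv = Δv₁ + Δv₂ = 2707 m/s = 2.707 km/s.

Δv_total ≈ 2.71 km/s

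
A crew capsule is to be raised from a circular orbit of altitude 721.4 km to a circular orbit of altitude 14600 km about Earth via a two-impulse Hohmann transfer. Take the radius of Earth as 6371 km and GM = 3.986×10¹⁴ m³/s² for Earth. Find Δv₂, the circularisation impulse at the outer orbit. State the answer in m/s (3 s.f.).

r₁ = 6371 + 721.4 = 7092.4 km = 7.0924×10⁶ m.
r₂ = 6371 + 14600 = 20971 km = 2.0971×10⁷ m.
Transfer ellipse a_t = (r₁ + r₂)/2 = 1.403×10⁷ m.
At r₁: circular v_c1 = √(μ/r₁) = 7497 m/s; transfer-perigee v_p = √[μ(2/r₁ − 1/a_t)] = 9165 m/s.
At r₂: circular v_c2 = √(μ/r₂) = 4360 m/s; transfer-apogee v_a = √[μ(2/r₂ − 1/a_t)] = 3100 m/s.
Δv₂ = v_c2 − v_a = 1260 m/s.

Δv ≈ 1260 m/s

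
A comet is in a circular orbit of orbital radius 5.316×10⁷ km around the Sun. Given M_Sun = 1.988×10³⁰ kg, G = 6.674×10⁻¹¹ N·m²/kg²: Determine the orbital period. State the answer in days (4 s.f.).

μ = GM = 6.674×10⁻¹¹ × 1.988×10³⁰ = 1.327×10²⁰ m³/s².
r = 5.316×10⁷ km = 5.316×10¹⁰ m.
Kepler's third law: T = 2π√(r³/μ) = 2π√((5.316×10¹⁰)³ / 1.327×10²⁰).
r³/μ = 1.132×10¹² s², so T = 2π × 1.064×10⁶ = 6.686×10⁶ s.
Converting: 6.686×10⁶ s ÷ 86400 = 77.38 days.

T ≈ 77.38 days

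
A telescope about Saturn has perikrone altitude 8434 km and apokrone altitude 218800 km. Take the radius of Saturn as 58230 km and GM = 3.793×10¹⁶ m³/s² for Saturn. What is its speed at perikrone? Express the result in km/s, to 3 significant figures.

v ≈ 30.3 km/s

r_p = 58230 + 8434 = 66664 km = 6.6664×10⁷ m.
r_a = 58230 + 218800 = 277030 km = 2.7703×10⁸ m.
Semi-major axis a = (r_p + r_a)/2 = 1.7185×10⁵ km = 1.718×10⁸ m.
Vis-viva: v² = μ(2/r − 1/a) = 3.793×10¹⁶ × (3.000×10⁻⁸ − 5.819×10⁻⁹) = 9.172×10⁸ m²/s².
v = 30290 m/s = 30.29 km/s.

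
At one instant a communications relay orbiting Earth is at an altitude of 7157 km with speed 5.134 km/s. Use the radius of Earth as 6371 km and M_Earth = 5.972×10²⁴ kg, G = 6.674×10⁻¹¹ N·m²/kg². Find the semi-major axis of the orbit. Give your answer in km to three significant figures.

μ = GM = 6.674×10⁻¹¹ × 5.972×10²⁴ = 3.986×10¹⁴ m³/s².
r = 6371 + 7157 = 13528 km = 1.353×10⁷ m.
Specific orbital energy ε = v²/2 − μ/r = (5134)²/2 − 3.986×10¹⁴/1.353×10⁷ = -1.628×10⁷ J/kg.
Since ε = −μ/(2a), a = −μ/(2ε) = 1.224×10⁷ m = 12238 km.

a ≈ 12200 km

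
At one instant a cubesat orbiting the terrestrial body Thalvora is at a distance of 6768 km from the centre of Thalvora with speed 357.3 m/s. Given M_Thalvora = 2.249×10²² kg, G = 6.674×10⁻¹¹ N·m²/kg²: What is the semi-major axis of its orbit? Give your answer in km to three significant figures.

a ≈ 4750 km

μ = GM = 6.674×10⁻¹¹ × 2.249×10²² = 1.501×10¹² m³/s².
r = 6.768×10⁶ m.
Specific orbital energy ε = v²/2 − μ/r = (357.3)²/2 − 1.501×10¹²/6.768×10⁶ = -1.579×10⁵ J/kg.
Since ε = −μ/(2a), a = −μ/(2ε) = 4.752×10⁶ m = 4751.6 km.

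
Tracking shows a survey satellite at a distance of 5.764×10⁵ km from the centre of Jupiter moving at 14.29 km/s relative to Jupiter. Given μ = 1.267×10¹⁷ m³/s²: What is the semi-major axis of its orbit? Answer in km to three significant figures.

r = 5.764×10⁸ m.
Specific orbital energy ε = v²/2 − μ/r = (14290)²/2 − 1.267×10¹⁷/5.764×10⁸ = -1.177×10⁸ J/kg.
Since ε = −μ/(2a), a = −μ/(2ε) = 5.382×10⁸ m = 5.3818×10⁵ km.

a ≈ 5.38×10⁵ km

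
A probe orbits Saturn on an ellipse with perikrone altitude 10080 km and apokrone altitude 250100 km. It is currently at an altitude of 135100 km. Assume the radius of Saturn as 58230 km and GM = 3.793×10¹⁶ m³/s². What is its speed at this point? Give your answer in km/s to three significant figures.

v ≈ 13.8 km/s

r_p = 58230 + 10080 = 68310 km = 6.8310×10⁷ m.
r_a = 58230 + 250100 = 308330 km = 3.0833×10⁸ m.
r = 58230 + 135100 = 1.9333×10⁵ km = 1.933×10⁸ m.
Semi-major axis a = (r_p + r_a)/2 = 1.8832×10⁵ km = 1.883×10⁸ m.
Vis-viva: v² = μ(2/r − 1/a) = 3.793×10¹⁶ × (1.035×10⁻⁸ − 5.310×10⁻⁹) = 1.910×10⁸ m²/s².
v = 13820 m/s = 13.82 km/s.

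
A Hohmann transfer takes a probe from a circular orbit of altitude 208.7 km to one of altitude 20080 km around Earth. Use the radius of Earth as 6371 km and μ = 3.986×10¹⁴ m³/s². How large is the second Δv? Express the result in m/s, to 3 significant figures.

Δv ≈ 1430 m/s

r₁ = 6371 + 208.7 = 6579.7 km = 6.5797×10⁶ m.
r₂ = 6371 + 20080 = 26451 km = 2.6451×10⁷ m.
Transfer ellipse a_t = (r₁ + r₂)/2 = 1.652×10⁷ m.
At r₁: circular v_c1 = √(μ/r₁) = 7783 m/s; transfer-perigee v_p = √[μ(2/r₁ − 1/a_t)] = 9850 m/s.
At r₂: circular v_c2 = √(μ/r₂) = 3882 m/s; transfer-apogee v_a = √[μ(2/r₂ − 1/a_t)] = 2450 m/s.
Δv₂ = v_c2 − v_a = 1432 m/s.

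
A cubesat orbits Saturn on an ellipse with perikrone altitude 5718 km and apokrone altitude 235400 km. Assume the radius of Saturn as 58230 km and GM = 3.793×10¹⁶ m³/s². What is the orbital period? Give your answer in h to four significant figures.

T ≈ 21.42 h

r_p = 58230 + 5718 = 63948 km = 6.3948×10⁷ m.
r_a = 58230 + 235400 = 293630 km = 2.9363×10⁸ m.
Semi-major axis a = (r_p + r_a)/2 = (63948 + 2.9363×10⁵)/2 = 1.7879×10⁵ km = 1.788×10⁸ m.
By Kepler's third law T = 2π√(a³/μ) = 2π × 1.227×10⁴ = 7.713×10⁴ s.
= 21.42 h.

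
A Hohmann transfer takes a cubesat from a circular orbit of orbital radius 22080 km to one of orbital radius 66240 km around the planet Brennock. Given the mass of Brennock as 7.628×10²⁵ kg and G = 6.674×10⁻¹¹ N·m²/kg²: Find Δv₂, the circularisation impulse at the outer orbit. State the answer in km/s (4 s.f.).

μ = GM = 6.674×10⁻¹¹ × 7.628×10²⁵ = 5.091×10¹⁵ m³/s².
r₁ = 22080 km = 2.208×10⁷ m.
r₂ = 66240 km = 6.624×10⁷ m.
Transfer ellipse a_t = (r₁ + r₂)/2 = 4.416×10⁷ m.
At r₁: circular v_c1 = √(μ/r₁) = 15180 m/s; transfer-periapsis v_p = √[μ(2/r₁ − 1/a_t)] = 18600 m/s.
At r₂: circular v_c2 = √(μ/r₂) = 8767 m/s; transfer-apoapsis v_a = √[μ(2/r₂ − 1/a_t)] = 6199 m/s.
Δv₂ = v_c2 − v_a = 2568 m/s.
= 2.568 km/s.

Δv ≈ 2.568 km/s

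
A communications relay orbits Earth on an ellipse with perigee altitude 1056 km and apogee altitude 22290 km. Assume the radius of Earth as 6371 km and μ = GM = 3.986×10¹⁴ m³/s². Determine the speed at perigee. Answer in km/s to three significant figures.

r_p = 6371 + 1056 = 7427.0 km = 7.4270×10⁶ m.
r_a = 6371 + 22290 = 28661 km = 2.8661×10⁷ m.
Semi-major axis a = (r_p + r_a)/2 = 18044 km = 1.804×10⁷ m.
Vis-viva: v² = μ(2/r − 1/a) = 3.986×10¹⁴ × (2.693×10⁻⁷ − 5.542×10⁻⁸) = 8.525×10⁷ m²/s².
v = 9233 m/s = 9.233 km/s.

v ≈ 9.23 km/s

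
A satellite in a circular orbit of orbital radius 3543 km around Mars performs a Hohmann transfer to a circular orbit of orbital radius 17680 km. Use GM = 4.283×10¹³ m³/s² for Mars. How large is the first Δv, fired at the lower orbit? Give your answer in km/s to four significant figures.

r₁ = 3543 km = 3.543×10⁶ m.
r₂ = 17680 km = 1.768×10⁷ m.
Transfer ellipse a_t = (r₁ + r₂)/2 = 1.061×10⁷ m.
At r₁: circular v_c1 = √(μ/r₁) = 3477 m/s; transfer-periapsis v_p = √[μ(2/r₁ − 1/a_t)] = 4488 m/s.
Δv₁ = v_p − v_c1 = 1011 m/s.
= 1.011 km/s.

Δv ≈ 1.011 km/s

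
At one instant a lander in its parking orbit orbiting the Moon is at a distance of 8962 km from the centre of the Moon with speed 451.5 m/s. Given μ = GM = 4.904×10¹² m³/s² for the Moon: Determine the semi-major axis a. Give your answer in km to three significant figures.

a ≈ 5510 km

r = 8.962×10⁶ m.
Specific orbital energy ε = v²/2 − μ/r = (451.5)²/2 − 4.904×10¹²/8.962×10⁶ = -4.453×10⁵ J/kg.
Since ε = −μ/(2a), a = −μ/(2ε) = 5.507×10⁶ m = 5506.7 km.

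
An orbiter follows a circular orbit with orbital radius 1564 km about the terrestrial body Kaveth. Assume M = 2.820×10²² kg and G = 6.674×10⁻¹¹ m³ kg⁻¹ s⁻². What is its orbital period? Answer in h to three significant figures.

μ = GM = 6.674×10⁻¹¹ × 2.820×10²² = 1.882×10¹² m³/s².
r = 1564 km = 1.564×10⁶ m.
Kepler's third law: T = 2π√(r³/μ) = 2π√((1.564×10⁶)³ / 1.882×10¹²).
r³/μ = 2.033×10⁶ s², so T = 2π × 1.426×10³ = 8.958×10³ s.
Converting: 8.958×10³ s ÷ 3600 = 2.488 h.

T ≈ 2.49 h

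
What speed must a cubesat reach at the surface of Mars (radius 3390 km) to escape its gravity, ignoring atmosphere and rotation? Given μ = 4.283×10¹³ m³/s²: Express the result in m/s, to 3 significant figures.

v_esc ≈ 5030 m/s

r = R = 3.390×10⁶ m.
Escape speed v_esc = √(2μ/r) = √(2 × 4.283×10¹³ / 3.390×10⁶) = √(2.527×10⁷) = 5027 m/s.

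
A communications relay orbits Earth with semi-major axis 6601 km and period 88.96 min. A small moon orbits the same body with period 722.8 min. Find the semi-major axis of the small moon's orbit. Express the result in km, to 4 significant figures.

Kepler's third law: a³ ∝ T², so a₂ = a₁ (T₂/T₁)^(2/3).
T₂/T₁ = 8.125, (T₂/T₁)^(2/3) = 4.042.
a₂ = 6601 × 4.042 = 26680 km.

a₂ ≈ 26680 km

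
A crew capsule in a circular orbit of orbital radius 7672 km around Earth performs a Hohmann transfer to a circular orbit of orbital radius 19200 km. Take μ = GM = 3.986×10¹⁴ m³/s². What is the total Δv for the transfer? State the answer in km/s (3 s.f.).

Δv_total ≈ 2.52 km/s

r₁ = 7672 km = 7.672×10⁶ m.
r₂ = 19200 km = 1.920×10⁷ m.
Transfer ellipse a_t = (r₁ + r₂)/2 = 1.344×10⁷ m.
At r₁: circular v_c1 = √(μ/r₁) = 7208 m/s; transfer-perigee v_p = √[μ(2/r₁ − 1/a_t)] = 8616 m/s.
Δv₁ = v_p − v_c1 = 1408 m/s.
At r₂: circular v_c2 = √(μ/r₂) = 4556 m/s; transfer-apogee v_a = √[μ(2/r₂ − 1/a_t)] = 3443 m/s.
Δv₂ = v_c2 − v_a = 1113 m/s.
Total Δv = Δv₁ + Δv₂ = 2522 m/s = 2.522 km/s.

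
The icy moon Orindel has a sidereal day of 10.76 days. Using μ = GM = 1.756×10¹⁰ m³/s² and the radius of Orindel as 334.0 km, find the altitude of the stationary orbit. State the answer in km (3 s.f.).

h_sync ≈ 6940 km

T = 10.76 days = 9.297×10⁵ s.
A synchronous orbit has period T, so by Kepler's third law a = (μT²/4π²)^(1/3).
μT²/4π² = 1.756×10¹⁰ × (9.297×10⁵)² / 39.48 = 3.844×10²⁰ m³.
a = 7.271×10⁶ m = 7271.2 km.
Altitude h = a − R = 7271.2 − 334.0 = 6937.2 km.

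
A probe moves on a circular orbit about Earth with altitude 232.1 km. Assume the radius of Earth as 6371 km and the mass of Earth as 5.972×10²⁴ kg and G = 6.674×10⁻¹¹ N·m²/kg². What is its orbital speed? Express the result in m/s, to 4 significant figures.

μ = GM = 6.674×10⁻¹¹ × 5.972×10²⁴ = 3.986×10¹⁴ m³/s².
r = 6371 + 232.1 = 6603.1 km = 6.6031×10⁶ m.
For a circular orbit v = √(μ/r) = √(3.986×10¹⁴ / 6.603×10⁶) = √(6.036×10⁷) = 7769 m/s.

v ≈ 7769 m/s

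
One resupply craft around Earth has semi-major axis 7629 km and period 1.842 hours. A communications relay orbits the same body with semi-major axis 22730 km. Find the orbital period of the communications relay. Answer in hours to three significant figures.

T₂ ≈ 9.47 hours

Kepler's third law: T² ∝ a³, so T₂ = T₁ (a₂/a₁)^(3/2).
a₂/a₁ = 2.979, (a₂/a₁)^(3/2) = 5.143.
T₂ = 1.842 × 5.143 = 9.473 hours.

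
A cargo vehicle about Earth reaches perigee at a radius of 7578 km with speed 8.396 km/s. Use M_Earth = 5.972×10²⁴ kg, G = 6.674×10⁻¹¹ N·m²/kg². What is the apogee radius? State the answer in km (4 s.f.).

apogee radius ≈ 15400 km

μ = GM = 6.674×10⁻¹¹ × 5.972×10²⁴ = 3.986×10¹⁴ m³/s².
r_p = 7.578×10⁶ m.
Specific energy ε = v²/2 − μ/r = -1.735×10⁷ J/kg, so a = −μ/(2ε) = 1.149×10⁷ m.
The apsides satisfy r_p + r_a = 2a, so the apogee radius is 2a − r_p = 1.540×10⁷ m = 15395 km.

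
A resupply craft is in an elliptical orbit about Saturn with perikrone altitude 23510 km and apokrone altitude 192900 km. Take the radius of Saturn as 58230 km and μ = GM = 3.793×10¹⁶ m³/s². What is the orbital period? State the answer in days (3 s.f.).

r_p = 58230 + 23510 = 81740 km = 8.1740×10⁷ m.
r_a = 58230 + 192900 = 251130 km = 2.5113×10⁸ m.
Semi-major axis a = (r_p + r_a)/2 = (81740 + 2.5113×10⁵)/2 = 1.6644×10⁵ km = 1.664×10⁸ m.
By Kepler's third law T = 2π√(a³/μ) = 2π × 1.102×10⁴ = 6.927×10⁴ s.
= 0.8018 days.

T ≈ 0.802 days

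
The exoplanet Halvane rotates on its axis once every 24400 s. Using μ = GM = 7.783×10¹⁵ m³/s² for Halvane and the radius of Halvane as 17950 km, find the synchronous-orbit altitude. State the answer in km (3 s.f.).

h_sync ≈ 31000 km

A synchronous orbit has period T, so by Kepler's third law a = (μT²/4π²)^(1/3).
μT²/4π² = 7.783×10¹⁵ × (2.440×10⁴)² / 39.48 = 1.174×10²³ m³.
a = 4.896×10⁷ m = 48962 km.
Altitude h = a − R = 48962 − 17950 = 31012 km.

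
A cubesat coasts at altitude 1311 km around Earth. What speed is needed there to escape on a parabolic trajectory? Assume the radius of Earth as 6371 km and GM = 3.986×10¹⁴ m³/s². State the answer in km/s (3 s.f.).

r = 6371 + 1311 = 7682.0 km = 7.6820×10⁶ m.
Escape speed v_esc = √(2μ/r) = √(2 × 3.986×10¹⁴ / 7.682×10⁶) = √(1.038×10⁸) = 10190 m/s.
= 10.19 km/s.

v_esc ≈ 10.2 km/s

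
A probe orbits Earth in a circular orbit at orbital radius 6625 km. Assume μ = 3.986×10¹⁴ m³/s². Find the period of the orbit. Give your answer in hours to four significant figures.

T ≈ 1.491 hours

r = 6625 km = 6.625×10⁶ m.
Kepler's third law: T = 2π√(r³/μ) = 2π√((6.625×10⁶)³ / 3.986×10¹⁴).
r³/μ = 7.295×10⁵ s², so T = 2π × 8.541×10² = 5.366×10³ s.
Converting: 5.366×10³ s ÷ 3600 = 1.491 hours.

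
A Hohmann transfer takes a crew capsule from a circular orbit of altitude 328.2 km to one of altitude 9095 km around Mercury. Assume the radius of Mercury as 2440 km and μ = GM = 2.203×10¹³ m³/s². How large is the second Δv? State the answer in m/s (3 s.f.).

r₁ = 2440 + 328.2 = 2768.2 km = 2.7682×10⁶ m.
r₂ = 2440 + 9095 = 11535 km = 1.1535×10⁷ m.
Transfer ellipse a_t = (r₁ + r₂)/2 = 7.152×10⁶ m.
At r₁: circular v_c1 = √(μ/r₁) = 2821 m/s; transfer-periherm v_p = √[μ(2/r₁ − 1/a_t)] = 3583 m/s.
At r₂: circular v_c2 = √(μ/r₂) = 1382 m/s; transfer-apoherm v_a = √[μ(2/r₂ − 1/a_t)] = 859.8 m/s.
Δv₂ = v_c2 − v_a = 522.2 m/s.

Δv ≈ 522 m/s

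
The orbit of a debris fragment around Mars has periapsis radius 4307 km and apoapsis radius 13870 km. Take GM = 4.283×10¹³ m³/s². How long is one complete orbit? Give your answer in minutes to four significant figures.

Semi-major axis a = (r_p + r_a)/2 = (4307.0 + 13870)/2 = 9088.5 km = 9.088×10⁶ m.
By Kepler's third law T = 2π√(a³/μ) = 2π × 4.187×10³ = 2.631×10⁴ s.
= 438.4 minutes.

T ≈ 438.4 minutes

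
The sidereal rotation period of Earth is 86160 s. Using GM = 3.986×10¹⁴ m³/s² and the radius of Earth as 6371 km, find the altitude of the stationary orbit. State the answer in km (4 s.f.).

A synchronous orbit has period T, so by Kepler's third law a = (μT²/4π²)^(1/3).
μT²/4π² = 3.986×10¹⁴ × (8.616×10⁴)² / 39.48 = 7.495×10²² m³.
a = 4.216×10⁷ m = 42163 km.
Altitude h = a − R = 42163 − 6371 = 35792 km.

h_sync ≈ 35790 km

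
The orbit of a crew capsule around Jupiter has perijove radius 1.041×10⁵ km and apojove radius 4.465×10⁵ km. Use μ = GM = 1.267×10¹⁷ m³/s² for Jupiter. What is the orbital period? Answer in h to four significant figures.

Semi-major axis a = (r_p + r_a)/2 = (1.0410×10⁵ + 4.4650×10⁵)/2 = 2.7530×10⁵ km = 2.753×10⁸ m.
By Kepler's third law T = 2π√(a³/μ) = 2π × 1.283×10⁴ = 8.063×10⁴ s.
= 22.40 h.

T ≈ 22.40 h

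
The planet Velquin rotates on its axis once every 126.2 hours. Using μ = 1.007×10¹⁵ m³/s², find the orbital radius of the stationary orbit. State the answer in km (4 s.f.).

T = 126.2 hours = 4.543×10⁵ s.
A synchronous orbit has period T, so by Kepler's third law a = (μT²/4π²)^(1/3).
μT²/4π² = 1.007×10¹⁵ × (4.543×10⁵)² / 39.48 = 5.265×10²⁴ m³.
a = 1.740×10⁸ m = 1.7397×10⁵ km.

r_sync ≈ 1.740×10⁵ km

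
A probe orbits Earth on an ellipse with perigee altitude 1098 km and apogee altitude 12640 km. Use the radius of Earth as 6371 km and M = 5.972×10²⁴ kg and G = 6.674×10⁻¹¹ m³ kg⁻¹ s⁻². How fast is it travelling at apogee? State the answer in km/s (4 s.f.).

μ = GM = 6.674×10⁻¹¹ × 5.972×10²⁴ = 3.986×10¹⁴ m³/s².
r_p = 6371 + 1098 = 7469.0 km = 7.4690×10⁶ m.
r_a = 6371 + 12640 = 19011 km = 1.9011×10⁷ m.
Semi-major axis a = (r_p + r_a)/2 = 13240 km = 1.324×10⁷ m.
Vis-viva: v² = μ(2/r − 1/a) = 3.986×10¹⁴ × (1.052×10⁻⁷ − 7.553×10⁻⁸) = 1.183×10⁷ m²/s².
v = 3439 m/s = 3.439 km/s.

v ≈ 3.439 km/s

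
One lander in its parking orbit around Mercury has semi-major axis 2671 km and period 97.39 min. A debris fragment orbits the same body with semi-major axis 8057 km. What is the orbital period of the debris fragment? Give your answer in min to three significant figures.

T₂ ≈ 510 min

Kepler's third law: T² ∝ a³, so T₂ = T₁ (a₂/a₁)^(3/2).
a₂/a₁ = 3.016, (a₂/a₁)^(3/2) = 5.239.
T₂ = 97.39 × 5.239 = 510.2 min.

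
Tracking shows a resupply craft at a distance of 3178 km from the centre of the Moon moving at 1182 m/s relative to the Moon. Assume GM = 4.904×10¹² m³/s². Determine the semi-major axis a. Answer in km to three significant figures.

r = 3.178×10⁶ m.
Vis-viva rearranged: 1/a = 2/r − v²/μ = 6.293×10⁻⁷ − 2.849×10⁻⁷ = 3.444×10⁻⁷ m⁻¹.
a = 2.903×10⁶ m = 2903.3 km.

a ≈ 2900 km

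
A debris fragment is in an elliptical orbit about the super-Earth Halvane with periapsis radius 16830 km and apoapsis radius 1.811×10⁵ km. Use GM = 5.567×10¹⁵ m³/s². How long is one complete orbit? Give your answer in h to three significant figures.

Semi-major axis a = (r_p + r_a)/2 = (16830 + 1.8110×10⁵)/2 = 98965 km = 9.896×10⁷ m.
By Kepler's third law T = 2π√(a³/μ) = 2π × 1.320×10⁴ = 8.291×10⁴ s.
= 23.03 h.

T ≈ 23.0 h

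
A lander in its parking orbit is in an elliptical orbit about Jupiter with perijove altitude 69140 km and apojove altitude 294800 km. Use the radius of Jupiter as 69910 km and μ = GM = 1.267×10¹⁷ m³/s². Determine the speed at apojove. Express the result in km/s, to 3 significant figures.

v ≈ 13.8 km/s

r_p = 69910 + 69140 = 139050 km = 1.3905×10⁸ m.
r_a = 69910 + 294800 = 364710 km = 3.6471×10⁸ m.
Semi-major axis a = (r_p + r_a)/2 = 2.5188×10⁵ km = 2.519×10⁸ m.
Vis-viva: v² = μ(2/r − 1/a) = 1.267×10¹⁷ × (5.484×10⁻⁹ − 3.970×10⁻⁹) = 1.918×10⁸ m²/s².
v = 13850 m/s = 13.85 km/s.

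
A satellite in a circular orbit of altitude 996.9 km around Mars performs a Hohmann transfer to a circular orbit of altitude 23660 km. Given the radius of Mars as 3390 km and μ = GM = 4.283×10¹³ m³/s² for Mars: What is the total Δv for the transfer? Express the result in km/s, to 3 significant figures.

r₁ = 3390 + 996.9 = 4386.9 km = 4.3869×10⁶ m.
r₂ = 3390 + 23660 = 27050 km = 2.7050×10⁷ m.
Transfer ellipse a_t = (r₁ + r₂)/2 = 1.572×10⁷ m.
At r₁: circular v_c1 = √(μ/r₁) = 3125 m/s; transfer-periapsis v_p = √[μ(2/r₁ − 1/a_t)] = 4099 m/s.
Δv₁ = v_p − v_c1 = 974.4 m/s.
At r₂: circular v_c2 = √(μ/r₂) = 1258 m/s; transfer-apoapsis v_a = √[μ(2/r₂ − 1/a_t)] = 664.8 m/s.
Δv₂ = v_c2 − v_a = 593.6 m/s.
Total Δv = Δv₁ + Δv₂ = 1568 m/s = 1.568 km/s.

Δv_total ≈ 1.57 km/s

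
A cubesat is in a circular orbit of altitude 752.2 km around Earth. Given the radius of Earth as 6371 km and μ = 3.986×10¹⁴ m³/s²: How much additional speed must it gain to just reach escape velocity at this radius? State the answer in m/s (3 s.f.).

Δv ≈ 3100 m/s

r = 6371 + 752.2 = 7123.2 km = 7.1232×10⁶ m.
Circular speed v_c = √(μ/r) = 7481 m/s.
Escape speed v_esc = √(2μ/r) = √2 × v_c = 10580 m/s.
Δv = v_esc − v_c = 3099 m/s.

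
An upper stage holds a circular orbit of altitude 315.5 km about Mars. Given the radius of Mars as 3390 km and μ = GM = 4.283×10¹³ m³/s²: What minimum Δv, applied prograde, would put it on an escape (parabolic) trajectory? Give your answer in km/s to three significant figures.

r = 3390 + 315.5 = 3705.5 km = 3.7055×10⁶ m.
Circular speed v_c = √(μ/r) = 3400 m/s.
Escape speed v_esc = √(2μ/r) = √2 × v_c = 4808 m/s.
Δv = v_esc − v_c = 1408 m/s = 1.408 km/s.

Δv ≈ 1.41 km/s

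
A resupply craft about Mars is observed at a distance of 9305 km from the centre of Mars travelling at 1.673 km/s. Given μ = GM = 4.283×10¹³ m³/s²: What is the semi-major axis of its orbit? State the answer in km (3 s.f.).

r = 9.305×10⁶ m.
Specific orbital energy ε = v²/2 − μ/r = (1673)²/2 − 4.283×10¹³/9.305×10⁶ = -3.203×10⁶ J/kg.
Since ε = −μ/(2a), a = −μ/(2ε) = 6.685×10⁶ m = 6685.0 km.

a ≈ 6690 km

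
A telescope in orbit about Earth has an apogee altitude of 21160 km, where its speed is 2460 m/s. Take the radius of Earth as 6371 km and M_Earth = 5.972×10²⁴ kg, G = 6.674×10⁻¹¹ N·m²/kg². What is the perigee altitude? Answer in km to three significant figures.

μ = GM = 6.674×10⁻¹¹ × 5.972×10²⁴ = 3.986×10¹⁴ m³/s².
r_a = 6371 + 21160 = 27531 km = 2.753×10⁷ m.
Specific energy ε = v²/2 − μ/r = -1.145×10⁷ J/kg, so a = −μ/(2ε) = 1.740×10⁷ m.
The apsides satisfy r_p + r_a = 2a, so the perigee radius is 2a − r_a = 7.275×10⁶ m = 7274.5 km.
Perigee altitude = 7274.5 − 6371 = 903.52 km.

perigee altitude ≈ 904 km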